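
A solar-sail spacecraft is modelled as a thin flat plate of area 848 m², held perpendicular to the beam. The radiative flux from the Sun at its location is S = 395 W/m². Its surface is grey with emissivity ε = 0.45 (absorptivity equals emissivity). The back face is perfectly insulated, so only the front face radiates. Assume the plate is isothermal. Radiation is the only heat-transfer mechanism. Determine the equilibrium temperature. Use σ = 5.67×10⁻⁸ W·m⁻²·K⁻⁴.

T ≈ 289 K

At equilibrium, absorbed power = emitted power.
Absorbing cross-section = A = 848.0 m²; emitting surface = A = 848.0 m² (ratio 1).
εS·A_cross = εσ·A_surf·T⁴  ⇒  T⁴ = S/(1σ)   (ε cancels).
T⁴ = 395/(1·5.67×10⁻⁸) = 6.966×10⁹ K⁴.
T = (6.966×10⁹)^(1/4).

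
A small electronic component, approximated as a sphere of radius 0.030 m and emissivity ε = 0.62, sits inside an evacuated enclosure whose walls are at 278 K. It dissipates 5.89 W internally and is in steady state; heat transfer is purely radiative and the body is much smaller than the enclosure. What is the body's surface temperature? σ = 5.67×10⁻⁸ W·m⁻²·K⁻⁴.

For a small grey body in a large enclosure, net radiated power = εσA(T⁴ − T_w⁴).
Steady state: P = εσA(T⁴ − T_w⁴) with A = 4πr² = 0.01131 m².
T⁴ = P/(εσA) + T_w⁴ = 5.89/(0.62·5.67×10⁻⁸·0.01131) + (278)⁴
    = 1.481×10¹⁰ + 5.973×10⁹ = 2.079×10¹⁰ K⁴.

T ≈ 380 K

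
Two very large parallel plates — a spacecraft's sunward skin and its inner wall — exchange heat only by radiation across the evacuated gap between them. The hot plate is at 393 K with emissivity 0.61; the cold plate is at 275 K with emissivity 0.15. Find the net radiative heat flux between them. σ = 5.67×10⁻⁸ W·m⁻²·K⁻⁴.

For two infinite grey parallel plates, q = σ(T₁⁴ − T₂⁴)/(1/ε₁ + 1/ε₂ − 1).
T₁⁴ − T₂⁴ = 2.385×10¹⁰ − 5.719×10⁹ = 1.814×10¹⁰ K⁴.
1/ε₁ + 1/ε₂ − 1 = 1.639 + 6.667 − 1 = 7.306.
q = 5.67×10⁻⁸ × 1.814×10¹⁰ / 7.306.

q ≈ 141 W/m²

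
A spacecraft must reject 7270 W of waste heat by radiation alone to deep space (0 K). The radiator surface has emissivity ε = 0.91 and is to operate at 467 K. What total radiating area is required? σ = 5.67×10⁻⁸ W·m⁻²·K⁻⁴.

A ≈ 2.96 m²

P = εσA T⁴ ⇒ A = P/(εσT⁴).
T⁴ = 4.756×10¹⁰ K⁴.
A = 7270/(0.91 × 5.67×10⁻⁸ × 4.756×10¹⁰).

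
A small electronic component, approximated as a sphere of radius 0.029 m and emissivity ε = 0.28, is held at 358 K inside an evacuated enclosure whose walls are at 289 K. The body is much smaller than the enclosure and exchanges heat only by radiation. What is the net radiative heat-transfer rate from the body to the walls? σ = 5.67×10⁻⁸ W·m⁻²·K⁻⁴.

P_net ≈ 1.59 W

For a small grey body in a large enclosure: P_net = εσA(T_body⁴ − T_wall⁴).
A = 4πr² = 0.01057 m²; T_body⁴ − T_wall⁴ = 1.643×10¹⁰ − 6.976×10⁹ = 9.450×10⁹ K⁴.
|P_net| = 0.28·5.67×10⁻⁸·0.01057·9.450×10⁹.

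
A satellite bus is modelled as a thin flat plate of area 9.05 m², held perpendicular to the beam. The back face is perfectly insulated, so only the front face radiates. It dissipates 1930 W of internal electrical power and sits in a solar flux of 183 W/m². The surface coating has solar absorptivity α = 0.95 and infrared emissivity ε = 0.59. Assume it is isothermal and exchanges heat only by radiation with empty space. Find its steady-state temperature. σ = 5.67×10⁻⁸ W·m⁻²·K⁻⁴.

T ≈ 328 K

At steady state, absorbed solar power + internal power = radiated power.
Absorbed: α·S·A_cross = 0.95·183·9.050 = 1573 W (cross-section A).
Total input = 1573 + 1930 = 3503 W.
Radiated: εσ·A_surf·T⁴ with A_surf = A = 9.050 m².
T⁴ = 3503/(0.59·5.67×10⁻⁸·9.050) = 1.157×10¹⁰ K⁴.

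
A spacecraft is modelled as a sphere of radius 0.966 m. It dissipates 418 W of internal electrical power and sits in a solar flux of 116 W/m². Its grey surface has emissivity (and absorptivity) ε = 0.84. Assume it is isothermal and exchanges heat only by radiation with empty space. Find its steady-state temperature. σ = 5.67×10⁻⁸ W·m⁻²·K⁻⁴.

At steady state, absorbed solar power + internal power = radiated power.
Absorbed: α·S·A_cross = 0.84·116·2.932 = 285.7 W (cross-section πr²).
Total input = 285.7 + 418 = 703.7 W.
Radiated: εσ·A_surf·T⁴ with A_surf = 4πr² = 11.73 m².
T⁴ = 703.7/(0.84·5.67×10⁻⁸·11.73) = 1.260×10⁹ K⁴.

T ≈ 188 K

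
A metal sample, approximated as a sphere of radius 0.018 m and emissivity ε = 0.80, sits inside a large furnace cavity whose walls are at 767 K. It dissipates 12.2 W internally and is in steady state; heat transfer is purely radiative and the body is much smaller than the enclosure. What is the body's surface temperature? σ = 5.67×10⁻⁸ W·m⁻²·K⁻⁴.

T ≈ 801 K

For a small grey body in a large enclosure, net radiated power = εσA(T⁴ − T_w⁴).
Steady state: P = εσA(T⁴ − T_w⁴) with A = 4πr² = 0.004072 m².
T⁴ = P/(εσA) + T_w⁴ = 12.2/(0.80·5.67×10⁻⁸·0.004072) + (767)⁴
    = 6.606×10¹⁰ + 3.461×10¹¹ = 4.121×10¹¹ K⁴.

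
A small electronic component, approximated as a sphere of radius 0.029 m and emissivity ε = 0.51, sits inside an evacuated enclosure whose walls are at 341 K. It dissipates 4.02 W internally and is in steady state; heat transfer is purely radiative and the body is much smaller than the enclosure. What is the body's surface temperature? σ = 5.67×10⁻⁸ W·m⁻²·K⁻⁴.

T ≈ 404 K

For a small grey body in a large enclosure, net radiated power = εσA(T⁴ − T_w⁴).
Steady state: P = εσA(T⁴ − T_w⁴) with A = 4πr² = 0.01057 m².
T⁴ = P/(εσA) + T_w⁴ = 4.02/(0.51·5.67×10⁻⁸·0.01057) + (341)⁴
    = 1.315×10¹⁰ + 1.352×10¹⁰ = 2.668×10¹⁰ K⁴.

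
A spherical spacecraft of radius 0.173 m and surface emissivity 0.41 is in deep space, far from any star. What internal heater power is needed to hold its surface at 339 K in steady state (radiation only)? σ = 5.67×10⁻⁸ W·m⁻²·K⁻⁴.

P ≈ 115 W

P = εσ·4πr²·T⁴.
4πr² = 0.3761 m²; T⁴ = 1.321×10¹⁰ K⁴.
P = 0.41·5.67×10⁻⁸·0.3761·1.321×10¹⁰.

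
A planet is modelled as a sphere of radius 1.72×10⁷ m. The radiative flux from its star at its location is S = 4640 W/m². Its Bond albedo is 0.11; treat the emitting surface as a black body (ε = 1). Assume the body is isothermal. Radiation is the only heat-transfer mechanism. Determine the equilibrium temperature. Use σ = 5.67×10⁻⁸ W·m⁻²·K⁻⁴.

At equilibrium, absorbed power = emitted power.
Absorbing cross-section = πr² = 9.294×10¹⁴ m²; emitting surface = 4πr² = 3.718×10¹⁵ m² (ratio 4).
(1−a)S·A_cross = εσ·A_surf·T⁴  ⇒  T⁴ = (1−a)S/(4σ).
T⁴ = 0.890·4640/(4·5.67×10⁻⁸) = 1.821×10¹⁰ K⁴.
T = (1.821×10¹⁰)^(1/4).

T ≈ 367 K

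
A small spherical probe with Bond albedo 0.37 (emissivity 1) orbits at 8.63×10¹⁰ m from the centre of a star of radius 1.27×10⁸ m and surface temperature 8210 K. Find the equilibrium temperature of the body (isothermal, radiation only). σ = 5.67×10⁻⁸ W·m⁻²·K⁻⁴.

T ≈ 198 K

The star's surface emits σT_*⁴; at distance d the flux is S = σT_*⁴(R_*/d)².
S = 5.67×10⁻⁸·(8210)⁴·(1.27×10⁸/8.63×10¹⁰)² = 557.9 W/m².
For an isothermal sphere T⁴ = (1−a)S/(4σ) = 1.550×10⁹ K⁴.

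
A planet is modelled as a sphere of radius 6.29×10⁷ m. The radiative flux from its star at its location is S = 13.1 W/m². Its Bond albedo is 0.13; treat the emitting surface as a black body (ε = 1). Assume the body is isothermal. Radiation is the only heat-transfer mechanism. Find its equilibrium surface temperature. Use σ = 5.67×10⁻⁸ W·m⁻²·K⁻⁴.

At equilibrium, absorbed power = emitted power.
Absorbing cross-section = πr² = 1.243×10¹⁶ m²; emitting surface = 4πr² = 4.972×10¹⁶ m² (ratio 4).
(1−a)S·A_cross = εσ·A_surf·T⁴  ⇒  T⁴ = (1−a)S/(4σ).
T⁴ = 0.870·13.1/(4·5.67×10⁻⁸) = 5.025×10⁷ K⁴.
T = (5.025×10⁷)^(1/4).

T ≈ 84.2 K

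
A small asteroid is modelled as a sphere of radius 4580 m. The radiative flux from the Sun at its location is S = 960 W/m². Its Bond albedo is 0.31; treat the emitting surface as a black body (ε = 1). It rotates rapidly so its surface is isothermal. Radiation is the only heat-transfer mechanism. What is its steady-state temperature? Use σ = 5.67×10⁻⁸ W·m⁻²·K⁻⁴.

At equilibrium, absorbed power = emitted power.
Absorbing cross-section = πr² = 6.590×10⁷ m²; emitting surface = 4πr² = 2.636×10⁸ m² (ratio 4).
(1−a)S·A_cross = εσ·A_surf·T⁴  ⇒  T⁴ = (1−a)S/(4σ).
T⁴ = 0.690·960/(4·5.67×10⁻⁸) = 2.921×10⁹ K⁴.
T = (2.921×10⁹)^(1/4).

T ≈ 232 K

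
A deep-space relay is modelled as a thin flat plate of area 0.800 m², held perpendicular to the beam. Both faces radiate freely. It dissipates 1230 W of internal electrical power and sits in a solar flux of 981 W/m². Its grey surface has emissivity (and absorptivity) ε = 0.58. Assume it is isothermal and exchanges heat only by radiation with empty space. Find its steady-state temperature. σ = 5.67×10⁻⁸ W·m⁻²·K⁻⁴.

T ≈ 423 K

At steady state, absorbed solar power + internal power = radiated power.
Absorbed: α·S·A_cross = 0.58·981·0.8000 = 455.2 W (cross-section A).
Total input = 455.2 + 1230 = 1685 W.
Radiated: εσ·A_surf·T⁴ with A_surf = 2A = 1.600 m².
T⁴ = 1685/(0.58·5.67×10⁻⁸·1.600) = 3.203×10¹⁰ K⁴.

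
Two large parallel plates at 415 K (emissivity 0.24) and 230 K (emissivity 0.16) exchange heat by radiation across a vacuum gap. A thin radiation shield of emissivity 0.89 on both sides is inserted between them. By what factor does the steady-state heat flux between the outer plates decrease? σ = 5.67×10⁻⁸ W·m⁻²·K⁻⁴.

Without shield: q₀ = σΔ(T⁴)/(1/ε₁+1/ε₂−1) with denominator 9.417.
With shield the two gaps are in series; the resistances add: (1/ε₁+1/ε_s−1)+(1/ε_s+1/ε₂−1) = 4.290+6.374 = 10.66.
Heat-flux ratio q₀/q = 10.66/9.417.

factor ≈ 1.13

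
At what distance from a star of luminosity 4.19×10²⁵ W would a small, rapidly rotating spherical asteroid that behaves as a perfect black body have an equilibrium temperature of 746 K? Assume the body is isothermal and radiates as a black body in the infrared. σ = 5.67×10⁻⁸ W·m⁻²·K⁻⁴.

d ≈ 6.89×10⁹ m

For an isothermal black-emitting sphere, (1−a)S·πr² = σ·4πr²·T⁴ ⇒ S = 4σT⁴/(1−a).
S = 4·5.67×10⁻⁸·(746)⁴/1.00 = 70240 W/m².
Flux falls as S = L/(4πd²), so d = √(L/(4πS)) = √(4.19×10²⁵/(4π·70240)).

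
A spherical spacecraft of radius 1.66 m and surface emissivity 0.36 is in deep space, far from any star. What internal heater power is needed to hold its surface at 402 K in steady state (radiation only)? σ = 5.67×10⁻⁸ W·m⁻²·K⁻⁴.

P ≈ 18500 W

P = εσ·4πr²·T⁴.
4πr² = 34.63 m²; T⁴ = 2.612×10¹⁰ K⁴.
P = 0.36·5.67×10⁻⁸·34.63·2.612×10¹⁰.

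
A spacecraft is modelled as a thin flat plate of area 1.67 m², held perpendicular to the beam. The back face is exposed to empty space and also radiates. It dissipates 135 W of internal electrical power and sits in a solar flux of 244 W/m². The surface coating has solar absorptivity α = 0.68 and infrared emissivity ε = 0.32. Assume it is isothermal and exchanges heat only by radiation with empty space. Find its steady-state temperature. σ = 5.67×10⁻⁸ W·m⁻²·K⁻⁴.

At steady state, absorbed solar power + internal power = radiated power.
Absorbed: α·S·A_cross = 0.68·244·1.670 = 277.1 W (cross-section A).
Total input = 277.1 + 135 = 412.1 W.
Radiated: εσ·A_surf·T⁴ with A_surf = 2A = 3.340 m².
T⁴ = 412.1/(0.32·5.67×10⁻⁸·3.340) = 6.800×10⁹ K⁴.

T ≈ 287 K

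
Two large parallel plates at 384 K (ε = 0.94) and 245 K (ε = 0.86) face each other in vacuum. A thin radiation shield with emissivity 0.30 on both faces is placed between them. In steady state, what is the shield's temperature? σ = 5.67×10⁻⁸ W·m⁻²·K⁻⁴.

In steady state the net flux on the hot side equals that on the cold side.
σ(T₁⁴−T_s⁴)/D₁ = σ(T_s⁴−T₂⁴)/D₂, with D₁ = 1/ε₁+1/ε_s−1 = 3.397, D₂ = 1/ε_s+1/ε₂−1 = 3.496.
Solve for T_s⁴: T_s⁴ = (D₂·T₁⁴ + D₁·T₂⁴)/(D₁+D₂) = 1.280×10¹⁰ K⁴.

T_s ≈ 336 K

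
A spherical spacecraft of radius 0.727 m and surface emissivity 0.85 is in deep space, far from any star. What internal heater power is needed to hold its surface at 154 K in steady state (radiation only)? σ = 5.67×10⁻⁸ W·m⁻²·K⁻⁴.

P = εσ·4πr²·T⁴.
4πr² = 6.642 m²; T⁴ = 5.624×10⁸ K⁴.
P = 0.85·5.67×10⁻⁸·6.642·5.624×10⁸.

P ≈ 180 W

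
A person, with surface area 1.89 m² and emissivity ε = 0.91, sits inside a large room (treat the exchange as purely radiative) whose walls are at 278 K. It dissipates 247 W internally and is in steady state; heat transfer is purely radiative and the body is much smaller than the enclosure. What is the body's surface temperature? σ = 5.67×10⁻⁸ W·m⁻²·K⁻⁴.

For a small grey body in a large enclosure, net radiated power = εσA(T⁴ − T_w⁴).
Steady state: P = εσA(T⁴ − T_w⁴) with A = 1.89 m².
T⁴ = P/(εσA) + T_w⁴ = 247/(0.91·5.67×10⁻⁸·1.890) + (278)⁴
    = 2.533×10⁹ + 5.973×10⁹ = 8.506×10⁹ K⁴.

T ≈ 304 K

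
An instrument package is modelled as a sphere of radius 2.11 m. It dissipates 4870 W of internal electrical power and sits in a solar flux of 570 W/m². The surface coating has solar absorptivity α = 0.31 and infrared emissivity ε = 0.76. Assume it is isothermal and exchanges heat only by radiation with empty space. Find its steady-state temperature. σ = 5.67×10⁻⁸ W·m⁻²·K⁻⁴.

T ≈ 235 K

At steady state, absorbed solar power + internal power = radiated power.
Absorbed: α·S·A_cross = 0.31·570·13.99 = 2471 W (cross-section πr²).
Total input = 2471 + 4870 = 7341 W.
Radiated: εσ·A_surf·T⁴ with A_surf = 4πr² = 55.95 m².
T⁴ = 7341/(0.76·5.67×10⁻⁸·55.95) = 3.045×10⁹ K⁴.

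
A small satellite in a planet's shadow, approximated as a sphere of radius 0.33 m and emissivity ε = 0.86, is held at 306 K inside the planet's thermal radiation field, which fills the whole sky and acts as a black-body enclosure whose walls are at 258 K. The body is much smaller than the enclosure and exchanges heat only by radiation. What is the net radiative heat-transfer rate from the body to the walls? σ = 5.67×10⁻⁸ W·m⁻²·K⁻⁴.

For a small grey body in a large enclosure: P_net = εσA(T_body⁴ − T_wall⁴).
A = 4πr² = 1.368 m²; T_body⁴ − T_wall⁴ = 8.768×10⁹ − 4.431×10⁹ = 4.337×10⁹ K⁴.
|P_net| = 0.86·5.67×10⁻⁸·1.368·4.337×10⁹.

P_net ≈ 289 W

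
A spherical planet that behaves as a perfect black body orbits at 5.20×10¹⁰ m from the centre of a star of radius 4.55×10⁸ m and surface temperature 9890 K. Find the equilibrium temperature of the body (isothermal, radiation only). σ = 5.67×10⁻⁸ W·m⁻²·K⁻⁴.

The star's surface emits σT_*⁴; at distance d the flux is S = σT_*⁴(R_*/d)².
S = 5.67×10⁻⁸·(9890)⁴·(4.55×10⁸/5.20×10¹⁰)² = 41530 W/m².
For an isothermal sphere T⁴ = (1−a)S/(4σ) = 1.831×10¹¹ K⁴.

T ≈ 654 K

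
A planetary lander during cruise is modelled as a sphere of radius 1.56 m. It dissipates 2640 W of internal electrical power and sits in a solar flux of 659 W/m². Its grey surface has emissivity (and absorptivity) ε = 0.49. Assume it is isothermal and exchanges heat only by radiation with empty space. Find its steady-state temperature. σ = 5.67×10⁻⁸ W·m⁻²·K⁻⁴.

T ≈ 278 K

At steady state, absorbed solar power + internal power = radiated power.
Absorbed: α·S·A_cross = 0.49·659·7.645 = 2469 W (cross-section πr²).
Total input = 2469 + 2640 = 5109 W.
Radiated: εσ·A_surf·T⁴ with A_surf = 4πr² = 30.58 m².
T⁴ = 5109/(0.49·5.67×10⁻⁸·30.58) = 6.013×10⁹ K⁴.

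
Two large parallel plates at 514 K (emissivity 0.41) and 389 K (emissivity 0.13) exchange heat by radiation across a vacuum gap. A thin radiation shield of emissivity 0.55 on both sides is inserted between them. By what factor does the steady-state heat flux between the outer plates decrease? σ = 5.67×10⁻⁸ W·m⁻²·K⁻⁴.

Without shield: q₀ = σΔ(T⁴)/(1/ε₁+1/ε₂−1) with denominator 9.131.
With shield the two gaps are in series; the resistances add: (1/ε₁+1/ε_s−1)+(1/ε_s+1/ε₂−1) = 3.257+8.510 = 11.77.
Heat-flux ratio q₀/q = 11.77/9.131.

factor ≈ 1.29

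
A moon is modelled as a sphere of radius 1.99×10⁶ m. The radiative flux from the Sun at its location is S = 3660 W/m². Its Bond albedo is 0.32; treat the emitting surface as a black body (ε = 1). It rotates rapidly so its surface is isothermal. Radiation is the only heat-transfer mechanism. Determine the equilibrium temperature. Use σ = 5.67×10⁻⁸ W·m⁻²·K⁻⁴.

At equilibrium, absorbed power = emitted power.
Absorbing cross-section = πr² = 1.244×10¹³ m²; emitting surface = 4πr² = 4.976×10¹³ m² (ratio 4).
(1−a)S·A_cross = εσ·A_surf·T⁴  ⇒  T⁴ = (1−a)S/(4σ).
T⁴ = 0.680·3660/(4·5.67×10⁻⁸) = 1.097×10¹⁰ K⁴.
T = (1.097×10¹⁰)^(1/4).

T ≈ 324 K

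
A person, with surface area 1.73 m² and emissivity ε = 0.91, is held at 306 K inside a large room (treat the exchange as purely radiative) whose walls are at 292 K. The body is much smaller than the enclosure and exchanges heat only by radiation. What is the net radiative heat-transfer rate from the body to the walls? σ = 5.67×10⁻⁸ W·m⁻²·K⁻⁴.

P_net ≈ 134 W

For a small grey body in a large enclosure: P_net = εσA(T_body⁴ − T_wall⁴).
A = 1.73 m²; T_body⁴ − T_wall⁴ = 8.768×10⁹ − 7.270×10⁹ = 1.498×10⁹ K⁴.
|P_net| = 0.91·5.67×10⁻⁸·1.730·1.498×10⁹.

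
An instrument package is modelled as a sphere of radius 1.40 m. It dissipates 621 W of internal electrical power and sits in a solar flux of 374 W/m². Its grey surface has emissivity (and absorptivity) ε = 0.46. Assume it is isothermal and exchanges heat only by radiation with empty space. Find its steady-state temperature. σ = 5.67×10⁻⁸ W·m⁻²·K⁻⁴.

At steady state, absorbed solar power + internal power = radiated power.
Absorbed: α·S·A_cross = 0.46·374·6.158 = 1059 W (cross-section πr²).
Total input = 1059 + 621 = 1680 W.
Radiated: εσ·A_surf·T⁴ with A_surf = 4πr² = 24.63 m².
T⁴ = 1680/(0.46·5.67×10⁻⁸·24.63) = 2.616×10⁹ K⁴.

T ≈ 226 K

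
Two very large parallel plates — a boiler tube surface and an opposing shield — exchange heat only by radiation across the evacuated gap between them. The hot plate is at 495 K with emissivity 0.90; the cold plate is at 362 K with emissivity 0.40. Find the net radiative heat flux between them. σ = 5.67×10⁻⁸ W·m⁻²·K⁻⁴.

q ≈ 931 W/m²

For two infinite grey parallel plates, q = σ(T₁⁴ − T₂⁴)/(1/ε₁ + 1/ε₂ − 1).
T₁⁴ − T₂⁴ = 6.004×10¹⁰ − 1.717×10¹⁰ = 4.286×10¹⁰ K⁴.
1/ε₁ + 1/ε₂ − 1 = 1.111 + 2.500 − 1 = 2.611.
q = 5.67×10⁻⁸ × 4.286×10¹⁰ / 2.611.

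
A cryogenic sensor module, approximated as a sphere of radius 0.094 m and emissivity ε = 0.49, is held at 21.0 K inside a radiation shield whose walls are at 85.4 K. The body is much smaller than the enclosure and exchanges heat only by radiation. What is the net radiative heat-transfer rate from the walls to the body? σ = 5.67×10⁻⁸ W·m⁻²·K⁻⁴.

P_net ≈ 0.163 W

For a small grey body in a large enclosure: P_net = εσA(T_body⁴ − T_wall⁴).
A = 4πr² = 0.1110 m²; T_body⁴ − T_wall⁴ = 1.945×10⁵ − 5.319×10⁷ = -5.300×10⁷ K⁴.
|P_net| = 0.49·5.67×10⁻⁸·0.1110·5.300×10⁷.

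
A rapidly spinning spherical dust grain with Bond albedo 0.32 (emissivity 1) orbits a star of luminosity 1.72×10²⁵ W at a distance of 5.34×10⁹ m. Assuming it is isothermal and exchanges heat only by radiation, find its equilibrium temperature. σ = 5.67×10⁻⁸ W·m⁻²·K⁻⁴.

First find the stellar flux at distance d: S = L/(4πd²) = 1.72×10²⁵/(4π·(5.34×10⁹)²) = 48000 W/m².
For an isothermal sphere, absorbed (1−a)S·πr² = emitted σ·4πr²·T⁴, so T⁴ = (1−a)S/(4σ).
T⁴ = 0.680·48000/(4·5.67×10⁻⁸) = 1.439×10¹¹ K⁴.

T ≈ 616 K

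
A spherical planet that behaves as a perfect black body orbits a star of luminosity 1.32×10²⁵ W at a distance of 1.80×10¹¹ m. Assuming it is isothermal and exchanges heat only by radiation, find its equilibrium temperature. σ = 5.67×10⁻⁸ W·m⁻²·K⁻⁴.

First find the stellar flux at distance d: S = L/(4πd²) = 1.32×10²⁵/(4π·(1.80×10¹¹)²) = 32.42 W/m².
For an isothermal sphere, absorbed (1−a)S·πr² = emitted σ·4πr²·T⁴, so T⁴ = (1−a)S/(4σ).
T⁴ = 1.00·32.42/(4·5.67×10⁻⁸) = 1.429×10⁸ K⁴.

T ≈ 109 K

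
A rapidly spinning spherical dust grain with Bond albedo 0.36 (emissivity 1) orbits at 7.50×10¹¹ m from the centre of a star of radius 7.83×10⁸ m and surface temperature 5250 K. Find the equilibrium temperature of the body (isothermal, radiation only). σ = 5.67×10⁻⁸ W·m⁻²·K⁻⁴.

T ≈ 107 K

The star's surface emits σT_*⁴; at distance d the flux is S = σT_*⁴(R_*/d)².
S = 5.67×10⁻⁸·(5250)⁴·(7.83×10⁸/7.50×10¹¹)² = 46.95 W/m².
For an isothermal sphere T⁴ = (1−a)S/(4σ) = 1.325×10⁸ K⁴.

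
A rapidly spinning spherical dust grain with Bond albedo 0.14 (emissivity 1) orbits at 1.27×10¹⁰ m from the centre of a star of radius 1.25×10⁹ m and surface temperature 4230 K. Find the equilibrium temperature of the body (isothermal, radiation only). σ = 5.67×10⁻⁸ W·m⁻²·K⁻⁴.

The star's surface emits σT_*⁴; at distance d the flux is S = σT_*⁴(R_*/d)².
S = 5.67×10⁻⁸·(4230)⁴·(1.25×10⁹/1.27×10¹⁰)² = 1.759×10⁵ W/m².
For an isothermal sphere T⁴ = (1−a)S/(4σ) = 6.668×10¹¹ K⁴.

T ≈ 904 K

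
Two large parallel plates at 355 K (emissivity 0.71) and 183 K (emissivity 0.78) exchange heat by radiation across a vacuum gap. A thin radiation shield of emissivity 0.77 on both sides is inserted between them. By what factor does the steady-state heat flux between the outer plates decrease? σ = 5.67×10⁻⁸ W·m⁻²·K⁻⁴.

factor ≈ 1.94

Without shield: q₀ = σΔ(T⁴)/(1/ε₁+1/ε₂−1) with denominator 1.691.
With shield the two gaps are in series; the resistances add: (1/ε₁+1/ε_s−1)+(1/ε_s+1/ε₂−1) = 1.707+1.581 = 3.288.
Heat-flux ratio q₀/q = 3.288/1.691.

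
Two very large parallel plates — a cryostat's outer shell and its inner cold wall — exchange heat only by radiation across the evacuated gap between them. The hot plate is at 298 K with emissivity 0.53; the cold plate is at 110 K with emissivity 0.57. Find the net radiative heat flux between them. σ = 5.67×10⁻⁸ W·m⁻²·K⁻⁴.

q ≈ 166 W/m²

For two infinite grey parallel plates, q = σ(T₁⁴ − T₂⁴)/(1/ε₁ + 1/ε₂ − 1).
T₁⁴ − T₂⁴ = 7.886×10⁹ − 1.464×10⁸ = 7.740×10⁹ K⁴.
1/ε₁ + 1/ε₂ − 1 = 1.887 + 1.754 − 1 = 2.641.
q = 5.67×10⁻⁸ × 7.740×10⁹ / 2.641.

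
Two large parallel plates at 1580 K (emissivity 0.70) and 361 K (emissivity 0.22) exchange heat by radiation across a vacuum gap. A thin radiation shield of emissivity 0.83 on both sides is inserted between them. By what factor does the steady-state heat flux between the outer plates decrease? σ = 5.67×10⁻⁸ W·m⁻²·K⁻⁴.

Without shield: q₀ = σΔ(T⁴)/(1/ε₁+1/ε₂−1) with denominator 4.974.
With shield the two gaps are in series; the resistances add: (1/ε₁+1/ε_s−1)+(1/ε_s+1/ε₂−1) = 1.633+4.750 = 6.384.
Heat-flux ratio q₀/q = 6.384/4.974.

factor ≈ 1.28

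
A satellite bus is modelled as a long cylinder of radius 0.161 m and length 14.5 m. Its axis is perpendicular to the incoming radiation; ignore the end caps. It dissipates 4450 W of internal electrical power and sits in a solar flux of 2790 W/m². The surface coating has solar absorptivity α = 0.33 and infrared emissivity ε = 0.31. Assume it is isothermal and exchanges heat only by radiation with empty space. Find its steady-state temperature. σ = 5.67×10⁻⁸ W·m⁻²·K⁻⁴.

At steady state, absorbed solar power + internal power = radiated power.
Absorbed: α·S·A_cross = 0.33·2790·4.669 = 4299 W (cross-section 2rL).
Total input = 4299 + 4450 = 8749 W.
Radiated: εσ·A_surf·T⁴ with A_surf = 2πrL = 14.67 m².
T⁴ = 8749/(0.31·5.67×10⁻⁸·14.67) = 3.393×10¹⁰ K⁴.

T ≈ 429 K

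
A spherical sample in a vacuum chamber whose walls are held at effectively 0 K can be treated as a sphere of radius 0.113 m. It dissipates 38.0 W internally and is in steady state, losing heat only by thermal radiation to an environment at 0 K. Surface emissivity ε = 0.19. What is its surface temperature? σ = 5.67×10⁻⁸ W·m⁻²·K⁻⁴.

T ≈ 385 K

Steady state: internal power = radiated power, P = εσA T⁴.
Radiating area A = 4πr² = 0.1605 m².
T⁴ = P/(εσA) = 38.0/(0.19·5.67×10⁻⁸·0.1605) = 2.198×10¹⁰ K⁴.
T = (2.198×10¹⁰)^(1/4).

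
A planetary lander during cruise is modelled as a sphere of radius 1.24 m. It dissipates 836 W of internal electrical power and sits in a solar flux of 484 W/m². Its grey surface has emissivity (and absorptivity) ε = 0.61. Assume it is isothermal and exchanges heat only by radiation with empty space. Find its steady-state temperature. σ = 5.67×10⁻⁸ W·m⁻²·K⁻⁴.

T ≈ 241 K

At steady state, absorbed solar power + internal power = radiated power.
Absorbed: α·S·A_cross = 0.61·484·4.831 = 1426 W (cross-section πr²).
Total input = 1426 + 836 = 2262 W.
Radiated: εσ·A_surf·T⁴ with A_surf = 4πr² = 19.32 m².
T⁴ = 2262/(0.61·5.67×10⁻⁸·19.32) = 3.385×10⁹ K⁴.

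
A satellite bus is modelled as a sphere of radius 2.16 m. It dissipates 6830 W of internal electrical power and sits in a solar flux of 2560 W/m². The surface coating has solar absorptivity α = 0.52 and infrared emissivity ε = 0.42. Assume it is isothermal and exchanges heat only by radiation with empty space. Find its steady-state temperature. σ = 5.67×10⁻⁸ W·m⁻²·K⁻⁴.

T ≈ 371 K

At steady state, absorbed solar power + internal power = radiated power.
Absorbed: α·S·A_cross = 0.52·2560·14.66 = 19510 W (cross-section πr²).
Total input = 19510 + 6830 = 26340 W.
Radiated: εσ·A_surf·T⁴ with A_surf = 4πr² = 58.63 m².
T⁴ = 26340/(0.42·5.67×10⁻⁸·58.63) = 1.887×10¹⁰ K⁴.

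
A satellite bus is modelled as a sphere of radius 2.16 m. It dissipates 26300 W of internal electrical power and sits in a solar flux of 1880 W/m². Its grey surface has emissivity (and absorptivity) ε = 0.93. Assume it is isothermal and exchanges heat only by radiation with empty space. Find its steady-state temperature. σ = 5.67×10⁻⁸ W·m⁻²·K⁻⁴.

At steady state, absorbed solar power + internal power = radiated power.
Absorbed: α·S·A_cross = 0.93·1880·14.66 = 25630 W (cross-section πr²).
Total input = 25630 + 26300 = 51930 W.
Radiated: εσ·A_surf·T⁴ with A_surf = 4πr² = 58.63 m².
T⁴ = 51930/(0.93·5.67×10⁻⁸·58.63) = 1.680×10¹⁰ K⁴.

T ≈ 360 K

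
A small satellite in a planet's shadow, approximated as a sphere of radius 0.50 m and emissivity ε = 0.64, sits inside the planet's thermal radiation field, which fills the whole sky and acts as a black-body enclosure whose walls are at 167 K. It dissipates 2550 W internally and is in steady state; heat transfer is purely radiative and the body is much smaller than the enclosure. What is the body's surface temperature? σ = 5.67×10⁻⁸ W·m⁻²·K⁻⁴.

For a small grey body in a large enclosure, net radiated power = εσA(T⁴ − T_w⁴).
Steady state: P = εσA(T⁴ − T_w⁴) with A = 4πr² = 3.142 m².
T⁴ = P/(εσA) + T_w⁴ = 2550/(0.64·5.67×10⁻⁸·3.142) + (167)⁴
    = 2.237×10¹⁰ + 7.778×10⁸ = 2.315×10¹⁰ K⁴.

T ≈ 390 K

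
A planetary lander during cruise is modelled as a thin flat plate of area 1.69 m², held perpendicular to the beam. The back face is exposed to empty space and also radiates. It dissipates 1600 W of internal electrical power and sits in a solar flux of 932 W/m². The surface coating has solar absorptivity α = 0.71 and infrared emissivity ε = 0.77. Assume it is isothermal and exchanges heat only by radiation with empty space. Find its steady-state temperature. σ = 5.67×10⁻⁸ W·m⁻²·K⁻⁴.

At steady state, absorbed solar power + internal power = radiated power.
Absorbed: α·S·A_cross = 0.71·932·1.690 = 1118 W (cross-section A).
Total input = 1118 + 1600 = 2718 W.
Radiated: εσ·A_surf·T⁴ with A_surf = 2A = 3.380 m².
T⁴ = 2718/(0.77·5.67×10⁻⁸·3.380) = 1.842×10¹⁰ K⁴.

T ≈ 368 K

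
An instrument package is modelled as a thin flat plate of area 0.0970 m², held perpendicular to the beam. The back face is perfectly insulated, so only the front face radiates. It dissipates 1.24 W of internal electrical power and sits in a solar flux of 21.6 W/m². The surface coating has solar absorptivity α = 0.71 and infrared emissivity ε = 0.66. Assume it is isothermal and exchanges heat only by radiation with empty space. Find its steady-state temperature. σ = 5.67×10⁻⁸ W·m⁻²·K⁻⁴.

At steady state, absorbed solar power + internal power = radiated power.
Absorbed: α·S·A_cross = 0.71·21.6·0.09700 = 1.488 W (cross-section A).
Total input = 1.488 + 1.24 = 2.728 W.
Radiated: εσ·A_surf·T⁴ with A_surf = A = 0.09700 m².
T⁴ = 2.728/(0.66·5.67×10⁻⁸·0.09700) = 7.514×10⁸ K⁴.

T ≈ 166 K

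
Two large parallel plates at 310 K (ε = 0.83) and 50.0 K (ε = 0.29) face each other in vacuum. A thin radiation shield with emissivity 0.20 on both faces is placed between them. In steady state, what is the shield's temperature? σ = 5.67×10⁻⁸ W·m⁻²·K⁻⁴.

In steady state the net flux on the hot side equals that on the cold side.
σ(T₁⁴−T_s⁴)/D₁ = σ(T_s⁴−T₂⁴)/D₂, with D₁ = 1/ε₁+1/ε_s−1 = 5.205, D₂ = 1/ε_s+1/ε₂−1 = 7.448.
Solve for T_s⁴: T_s⁴ = (D₂·T₁⁴ + D₁·T₂⁴)/(D₁+D₂) = 5.439×10⁹ K⁴.

T_s ≈ 272 K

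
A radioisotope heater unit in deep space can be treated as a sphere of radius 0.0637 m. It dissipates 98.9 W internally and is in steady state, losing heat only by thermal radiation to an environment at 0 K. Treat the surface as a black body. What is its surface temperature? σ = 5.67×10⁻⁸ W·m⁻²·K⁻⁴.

T ≈ 430 K

Steady state: internal power = radiated power, P = εσA T⁴.
Radiating area A = 4πr² = 0.05099 m².
T⁴ = P/(εσA) = 98.9/(1.0·5.67×10⁻⁸·0.05099) = 3.421×10¹⁰ K⁴.
T = (3.421×10¹⁰)^(1/4).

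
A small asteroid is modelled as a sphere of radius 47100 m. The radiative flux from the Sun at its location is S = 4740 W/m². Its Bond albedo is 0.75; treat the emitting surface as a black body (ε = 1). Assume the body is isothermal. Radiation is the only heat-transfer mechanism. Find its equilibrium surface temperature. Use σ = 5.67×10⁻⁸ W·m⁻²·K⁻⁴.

At equilibrium, absorbed power = emitted power.
Absorbing cross-section = πr² = 6.969×10⁹ m²; emitting surface = 4πr² = 2.788×10¹⁰ m² (ratio 4).
(1−a)S·A_cross = εσ·A_surf·T⁴  ⇒  T⁴ = (1−a)S/(4σ).
T⁴ = 0.250·4740/(4·5.67×10⁻⁸) = 5.225×10⁹ K⁴.
T = (5.225×10⁹)^(1/4).

T ≈ 269 K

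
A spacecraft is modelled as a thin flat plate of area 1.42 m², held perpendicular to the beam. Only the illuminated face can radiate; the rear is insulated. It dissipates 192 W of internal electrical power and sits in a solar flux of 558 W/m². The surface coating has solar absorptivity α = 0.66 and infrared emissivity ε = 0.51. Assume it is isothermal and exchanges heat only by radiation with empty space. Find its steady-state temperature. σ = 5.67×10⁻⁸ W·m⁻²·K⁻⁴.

T ≈ 363 K

At steady state, absorbed solar power + internal power = radiated power.
Absorbed: α·S·A_cross = 0.66·558·1.420 = 523.0 W (cross-section A).
Total input = 523.0 + 192 = 715.0 W.
Radiated: εσ·A_surf·T⁴ with A_surf = A = 1.420 m².
T⁴ = 715.0/(0.51·5.67×10⁻⁸·1.420) = 1.741×10¹⁰ K⁴.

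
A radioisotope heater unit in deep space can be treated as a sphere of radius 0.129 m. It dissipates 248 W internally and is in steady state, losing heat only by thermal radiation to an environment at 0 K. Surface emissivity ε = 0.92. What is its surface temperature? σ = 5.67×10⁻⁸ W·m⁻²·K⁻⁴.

T ≈ 388 K

Steady state: internal power = radiated power, P = εσA T⁴.
Radiating area A = 4πr² = 0.2091 m².
T⁴ = P/(εσA) = 248/(0.92·5.67×10⁻⁸·0.2091) = 2.273×10¹⁰ K⁴.
T = (2.273×10¹⁰)^(1/4).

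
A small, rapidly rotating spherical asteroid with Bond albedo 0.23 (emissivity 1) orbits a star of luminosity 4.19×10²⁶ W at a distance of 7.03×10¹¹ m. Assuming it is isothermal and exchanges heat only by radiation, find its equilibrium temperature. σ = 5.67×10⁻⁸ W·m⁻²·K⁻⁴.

T ≈ 123 K

First find the stellar flux at distance d: S = L/(4πd²) = 4.19×10²⁶/(4π·(7.03×10¹¹)²) = 67.47 W/m².
For an isothermal sphere, absorbed (1−a)S·πr² = emitted σ·4πr²·T⁴, so T⁴ = (1−a)S/(4σ).
T⁴ = 0.770·67.47/(4·5.67×10⁻⁸) = 2.291×10⁸ K⁴.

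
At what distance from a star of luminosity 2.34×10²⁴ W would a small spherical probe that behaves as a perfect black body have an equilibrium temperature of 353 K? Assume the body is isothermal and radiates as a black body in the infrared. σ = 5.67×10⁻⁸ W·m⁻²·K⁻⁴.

d ≈ 7.27×10⁹ m

For an isothermal black-emitting sphere, (1−a)S·πr² = σ·4πr²·T⁴ ⇒ S = 4σT⁴/(1−a).
S = 4·5.67×10⁻⁸·(353)⁴/1.00 = 3522 W/m².
Flux falls as S = L/(4πd²), so d = √(L/(4πS)) = √(2.34×10²⁴/(4π·3522)).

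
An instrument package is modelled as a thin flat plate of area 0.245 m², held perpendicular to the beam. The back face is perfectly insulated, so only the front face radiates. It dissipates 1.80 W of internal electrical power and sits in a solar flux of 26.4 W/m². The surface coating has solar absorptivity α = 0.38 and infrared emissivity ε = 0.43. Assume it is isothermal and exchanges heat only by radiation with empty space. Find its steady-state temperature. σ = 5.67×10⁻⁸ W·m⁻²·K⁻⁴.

At steady state, absorbed solar power + internal power = radiated power.
Absorbed: α·S·A_cross = 0.38·26.4·0.2450 = 2.458 W (cross-section A).
Total input = 2.458 + 1.80 = 4.258 W.
Radiated: εσ·A_surf·T⁴ with A_surf = A = 0.2450 m².
T⁴ = 4.258/(0.43·5.67×10⁻⁸·0.2450) = 7.128×10⁸ K⁴.

T ≈ 163 K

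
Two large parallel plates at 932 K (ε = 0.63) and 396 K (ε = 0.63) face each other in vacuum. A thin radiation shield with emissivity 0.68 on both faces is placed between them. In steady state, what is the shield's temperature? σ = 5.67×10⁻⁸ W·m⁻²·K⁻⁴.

In steady state the net flux on the hot side equals that on the cold side.
σ(T₁⁴−T_s⁴)/D₁ = σ(T_s⁴−T₂⁴)/D₂, with D₁ = 1/ε₁+1/ε_s−1 = 2.058, D₂ = 1/ε_s+1/ε₂−1 = 2.058.
Solve for T_s⁴: T_s⁴ = (D₂·T₁⁴ + D₁·T₂⁴)/(D₁+D₂) = 3.895×10¹¹ K⁴.

T_s ≈ 790 K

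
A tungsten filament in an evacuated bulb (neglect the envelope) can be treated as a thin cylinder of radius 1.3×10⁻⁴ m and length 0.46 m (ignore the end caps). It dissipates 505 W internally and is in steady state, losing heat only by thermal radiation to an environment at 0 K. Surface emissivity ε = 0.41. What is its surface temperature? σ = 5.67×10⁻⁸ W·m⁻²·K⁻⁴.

Steady state: internal power = radiated power, P = εσA T⁴.
Radiating area A = 2πrL = 3.757×10⁻⁴ m².
T⁴ = P/(εσA) = 505/(0.41·5.67×10⁻⁸·3.757×10⁻⁴) = 5.782×10¹³ K⁴.
T = (5.782×10¹³)^(1/4).

T ≈ 2760 K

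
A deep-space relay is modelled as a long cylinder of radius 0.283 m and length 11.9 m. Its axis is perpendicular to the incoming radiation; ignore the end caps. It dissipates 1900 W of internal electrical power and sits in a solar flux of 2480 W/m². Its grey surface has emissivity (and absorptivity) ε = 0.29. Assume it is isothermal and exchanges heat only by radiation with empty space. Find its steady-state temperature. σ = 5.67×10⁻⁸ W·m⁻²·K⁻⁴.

T ≈ 373 K

At steady state, absorbed solar power + internal power = radiated power.
Absorbed: α·S·A_cross = 0.29·2480·6.735 = 4844 W (cross-section 2rL).
Total input = 4844 + 1900 = 6744 W.
Radiated: εσ·A_surf·T⁴ with A_surf = 2πrL = 21.16 m².
T⁴ = 6744/(0.29·5.67×10⁻⁸·21.16) = 1.938×10¹⁰ K⁴.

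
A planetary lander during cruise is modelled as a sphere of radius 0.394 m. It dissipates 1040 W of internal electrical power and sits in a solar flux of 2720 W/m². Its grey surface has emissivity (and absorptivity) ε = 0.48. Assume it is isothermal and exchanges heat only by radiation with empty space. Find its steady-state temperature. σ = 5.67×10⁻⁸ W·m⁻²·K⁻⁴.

T ≈ 422 K

At steady state, absorbed solar power + internal power = radiated power.
Absorbed: α·S·A_cross = 0.48·2720·0.4877 = 636.7 W (cross-section πr²).
Total input = 636.7 + 1040 = 1677 W.
Radiated: εσ·A_surf·T⁴ with A_surf = 4πr² = 1.951 m².
T⁴ = 1677/(0.48·5.67×10⁻⁸·1.951) = 3.158×10¹⁰ K⁴.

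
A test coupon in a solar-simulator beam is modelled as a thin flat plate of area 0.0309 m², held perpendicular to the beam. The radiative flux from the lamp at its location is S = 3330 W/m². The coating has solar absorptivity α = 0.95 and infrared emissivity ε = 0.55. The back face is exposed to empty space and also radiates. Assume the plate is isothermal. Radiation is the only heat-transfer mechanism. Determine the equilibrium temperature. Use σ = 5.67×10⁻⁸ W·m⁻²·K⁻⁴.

T ≈ 475 K

At equilibrium, absorbed power = emitted power.
Absorbing cross-section = A = 0.03090 m²; emitting surface = 2A = 0.06180 m² (ratio 2).
αS·A_cross = εσ·A_surf·T⁴  ⇒  T⁴ = αS/(ε·2σ).
T⁴ = 0.950·3330/(0.55·2·5.67×10⁻⁸) = 5.072×10¹⁰ K⁴.
T = (5.072×10¹⁰)^(1/4).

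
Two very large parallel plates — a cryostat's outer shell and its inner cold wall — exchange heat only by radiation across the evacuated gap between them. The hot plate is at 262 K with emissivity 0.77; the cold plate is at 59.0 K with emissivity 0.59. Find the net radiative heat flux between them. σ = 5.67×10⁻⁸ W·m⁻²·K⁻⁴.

For two infinite grey parallel plates, q = σ(T₁⁴ − T₂⁴)/(1/ε₁ + 1/ε₂ − 1).
T₁⁴ − T₂⁴ = 4.712×10⁹ − 1.212×10⁷ = 4.700×10⁹ K⁴.
1/ε₁ + 1/ε₂ − 1 = 1.299 + 1.695 − 1 = 1.994.
q = 5.67×10⁻⁸ × 4.700×10⁹ / 1.994.

q ≈ 134 W/m²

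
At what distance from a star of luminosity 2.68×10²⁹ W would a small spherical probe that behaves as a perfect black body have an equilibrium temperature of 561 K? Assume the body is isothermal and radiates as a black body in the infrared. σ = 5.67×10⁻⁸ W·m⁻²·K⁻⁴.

d ≈ 9.74×10¹¹ m

For an isothermal black-emitting sphere, (1−a)S·πr² = σ·4πr²·T⁴ ⇒ S = 4σT⁴/(1−a).
S = 4·5.67×10⁻⁸·(561)⁴/1.00 = 22460 W/m².
Flux falls as S = L/(4πd²), so d = √(L/(4πS)) = √(2.68×10²⁹/(4π·22460)).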